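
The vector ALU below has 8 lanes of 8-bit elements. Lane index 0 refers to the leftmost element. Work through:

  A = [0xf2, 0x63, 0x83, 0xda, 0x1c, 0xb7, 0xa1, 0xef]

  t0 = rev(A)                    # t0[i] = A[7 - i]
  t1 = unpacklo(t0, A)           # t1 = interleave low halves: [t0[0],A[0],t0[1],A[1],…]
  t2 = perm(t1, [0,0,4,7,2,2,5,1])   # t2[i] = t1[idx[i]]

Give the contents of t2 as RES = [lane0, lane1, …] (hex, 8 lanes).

  t0: ef a1 b7 1c da 83 63 f2
  t1: ef f2 a1 63 b7 83 1c da
  t2: ef ef b7 da a1 a1 83 f2

RES = [ 0xef  0xef  0xb7  0xda  0xa1  0xa1  0x83  0xf2 ]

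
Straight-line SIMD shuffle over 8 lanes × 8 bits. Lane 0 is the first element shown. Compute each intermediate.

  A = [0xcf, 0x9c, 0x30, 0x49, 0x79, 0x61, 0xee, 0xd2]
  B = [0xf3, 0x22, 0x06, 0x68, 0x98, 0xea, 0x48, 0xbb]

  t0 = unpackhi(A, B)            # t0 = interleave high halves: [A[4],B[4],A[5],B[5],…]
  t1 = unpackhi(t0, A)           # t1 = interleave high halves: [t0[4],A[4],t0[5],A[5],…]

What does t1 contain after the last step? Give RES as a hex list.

  t0: 79 98 61 ea ee 48 d2 bb
  t1: ee 79 48 61 d2 ee bb d2

RES = [ 0xee  0x79  0x48  0x61  0xd2  0xee  0xbb  0xd2 ]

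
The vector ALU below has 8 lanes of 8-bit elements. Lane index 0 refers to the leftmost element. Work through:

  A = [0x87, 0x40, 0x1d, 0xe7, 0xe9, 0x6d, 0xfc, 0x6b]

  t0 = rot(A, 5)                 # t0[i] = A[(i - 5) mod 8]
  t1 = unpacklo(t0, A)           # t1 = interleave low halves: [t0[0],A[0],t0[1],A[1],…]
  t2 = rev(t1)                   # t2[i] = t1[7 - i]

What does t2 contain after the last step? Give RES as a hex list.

  t0: e7 e9 6d fc 6b 87 40 1d
  t1: e7 87 e9 40 6d 1d fc e7
  t2: e7 fc 1d 6d 40 e9 87 e7

RES = [ 0xe7  0xfc  0x1d  0x6d  0x40  0xe9  0x87  0xe7 ]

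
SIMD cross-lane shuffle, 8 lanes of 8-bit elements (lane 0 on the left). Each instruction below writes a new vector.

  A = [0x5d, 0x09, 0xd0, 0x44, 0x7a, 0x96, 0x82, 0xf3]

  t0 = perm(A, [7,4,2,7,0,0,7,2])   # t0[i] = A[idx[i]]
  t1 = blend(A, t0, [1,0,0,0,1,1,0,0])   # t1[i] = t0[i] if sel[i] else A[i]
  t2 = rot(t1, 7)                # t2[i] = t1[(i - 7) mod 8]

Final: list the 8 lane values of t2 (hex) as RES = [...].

→ t0 |f3|7a|d0|f3|5d|5d|f3|d0|
→ t1 |f3|09|d0|44|5d|5d|82|f3|
→ t2 |09|d0|44|5d|5d|82|f3|f3|

RES = [0x09, 0xd0, 0x44, 0x5d, 0x5d, 0x82, 0xf3, 0xf3]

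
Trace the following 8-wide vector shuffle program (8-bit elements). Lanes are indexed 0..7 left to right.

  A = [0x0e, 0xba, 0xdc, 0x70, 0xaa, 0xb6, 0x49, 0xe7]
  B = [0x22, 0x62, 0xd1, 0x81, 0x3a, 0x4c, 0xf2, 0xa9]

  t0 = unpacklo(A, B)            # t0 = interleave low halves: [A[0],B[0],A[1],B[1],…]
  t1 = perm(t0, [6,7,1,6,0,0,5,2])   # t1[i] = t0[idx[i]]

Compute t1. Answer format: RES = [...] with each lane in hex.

RES = [ 0x70  0x81  0x22  0x70  0x0e  0x0e  0xd1  0xba ]

→ t0 |0e|22|ba|62|dc|d1|70|81|
→ t1 |70|81|22|70|0e|0e|d1|ba|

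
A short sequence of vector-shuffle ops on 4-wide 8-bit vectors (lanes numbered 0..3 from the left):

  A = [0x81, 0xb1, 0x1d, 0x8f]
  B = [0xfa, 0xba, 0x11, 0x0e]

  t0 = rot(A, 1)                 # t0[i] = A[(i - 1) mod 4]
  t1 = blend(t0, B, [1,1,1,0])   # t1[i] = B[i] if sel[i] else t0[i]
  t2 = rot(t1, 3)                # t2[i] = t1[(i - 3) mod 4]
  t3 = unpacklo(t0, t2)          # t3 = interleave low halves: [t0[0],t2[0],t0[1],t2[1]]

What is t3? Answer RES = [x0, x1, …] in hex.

→ t0 |8f|81|b1|1d|
→ t1 |fa|ba|11|1d|
→ t2 |ba|11|1d|fa|
→ t3 |8f|ba|81|11|

RES = [ 0x8f  0xba  0x81  0x11 ]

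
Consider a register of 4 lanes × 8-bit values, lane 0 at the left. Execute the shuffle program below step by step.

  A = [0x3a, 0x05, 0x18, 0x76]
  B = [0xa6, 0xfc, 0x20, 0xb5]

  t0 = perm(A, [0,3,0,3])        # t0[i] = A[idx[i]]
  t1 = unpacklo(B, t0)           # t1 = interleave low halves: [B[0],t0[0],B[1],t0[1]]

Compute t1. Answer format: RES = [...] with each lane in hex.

RES = [0xa6, 0x3a, 0xfc, 0x76]

  t0: 3a 76 3a 76
  t1: a6 3a fc 76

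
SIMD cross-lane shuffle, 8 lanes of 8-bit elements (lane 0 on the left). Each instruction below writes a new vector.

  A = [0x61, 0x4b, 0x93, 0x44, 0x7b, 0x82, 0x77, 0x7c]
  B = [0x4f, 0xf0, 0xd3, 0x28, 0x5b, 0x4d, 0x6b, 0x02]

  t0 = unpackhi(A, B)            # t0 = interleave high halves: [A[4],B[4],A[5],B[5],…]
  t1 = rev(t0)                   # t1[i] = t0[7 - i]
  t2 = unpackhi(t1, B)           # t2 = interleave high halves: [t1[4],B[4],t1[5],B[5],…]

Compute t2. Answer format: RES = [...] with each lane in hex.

  t0: 7b 5b 82 4d 77 6b 7c 02
  t1: 02 7c 6b 77 4d 82 5b 7b
  t2: 4d 5b 82 4d 5b 6b 7b 02

RES = [0x4d, 0x5b, 0x82, 0x4d, 0x5b, 0x6b, 0x7b, 0x02]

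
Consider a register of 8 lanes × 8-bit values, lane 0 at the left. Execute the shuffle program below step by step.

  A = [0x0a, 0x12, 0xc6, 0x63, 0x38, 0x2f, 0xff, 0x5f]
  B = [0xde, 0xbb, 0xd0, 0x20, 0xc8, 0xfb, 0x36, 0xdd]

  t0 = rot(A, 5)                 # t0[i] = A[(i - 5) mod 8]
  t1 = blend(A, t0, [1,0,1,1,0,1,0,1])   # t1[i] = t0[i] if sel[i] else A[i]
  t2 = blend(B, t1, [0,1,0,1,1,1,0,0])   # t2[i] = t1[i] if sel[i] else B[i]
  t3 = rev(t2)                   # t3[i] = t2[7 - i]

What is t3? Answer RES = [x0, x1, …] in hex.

RES = [ 0xdd  0x36  0x0a  0x38  0xff  0xd0  0x12  0xde ]

  t0: 63 38 2f ff 5f 0a 12 c6
  t1: 63 12 2f ff 38 0a ff c6
  t2: de 12 d0 ff 38 0a 36 dd
  t3: dd 36 0a 38 ff d0 12 de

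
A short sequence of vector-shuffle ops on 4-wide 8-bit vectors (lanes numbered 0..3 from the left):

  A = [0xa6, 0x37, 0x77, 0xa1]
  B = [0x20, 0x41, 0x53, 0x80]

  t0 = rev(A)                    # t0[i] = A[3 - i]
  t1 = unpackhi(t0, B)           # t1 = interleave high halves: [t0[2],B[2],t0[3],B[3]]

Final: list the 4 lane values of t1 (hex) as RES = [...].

RES = [ 0x37  0x53  0xa6  0x80 ]

t0 = [0xa1, 0x77, 0x37, 0xa6]
t1 = [0x37, 0x53, 0xa6, 0x80]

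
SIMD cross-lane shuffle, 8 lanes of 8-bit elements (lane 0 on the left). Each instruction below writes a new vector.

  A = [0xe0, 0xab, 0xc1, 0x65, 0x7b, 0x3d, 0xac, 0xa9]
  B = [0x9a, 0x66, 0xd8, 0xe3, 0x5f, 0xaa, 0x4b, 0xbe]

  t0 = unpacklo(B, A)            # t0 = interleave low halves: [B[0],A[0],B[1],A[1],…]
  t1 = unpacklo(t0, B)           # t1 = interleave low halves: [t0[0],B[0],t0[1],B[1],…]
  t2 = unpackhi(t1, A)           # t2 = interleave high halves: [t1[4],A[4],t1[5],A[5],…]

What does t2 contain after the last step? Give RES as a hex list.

RES = [ 0x66  0x7b  0xd8  0x3d  0xab  0xac  0xe3  0xa9 ]

  t0: 9a e0 66 ab d8 c1 e3 65
  t1: 9a 9a e0 66 66 d8 ab e3
  t2: 66 7b d8 3d ab ac e3 a9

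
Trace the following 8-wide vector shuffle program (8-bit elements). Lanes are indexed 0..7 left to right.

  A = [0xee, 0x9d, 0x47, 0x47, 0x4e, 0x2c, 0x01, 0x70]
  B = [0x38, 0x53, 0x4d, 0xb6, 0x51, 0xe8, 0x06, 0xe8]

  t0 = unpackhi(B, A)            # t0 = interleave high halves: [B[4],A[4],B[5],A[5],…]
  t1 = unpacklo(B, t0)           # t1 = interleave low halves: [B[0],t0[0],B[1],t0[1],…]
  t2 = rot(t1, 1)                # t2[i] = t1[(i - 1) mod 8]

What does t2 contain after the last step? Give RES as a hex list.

RES = [ 0x2c  0x38  0x51  0x53  0x4e  0x4d  0xe8  0xb6 ]

→ t0 |51|4e|e8|2c|06|01|e8|70|
→ t1 |38|51|53|4e|4d|e8|b6|2c|
→ t2 |2c|38|51|53|4e|4d|e8|b6|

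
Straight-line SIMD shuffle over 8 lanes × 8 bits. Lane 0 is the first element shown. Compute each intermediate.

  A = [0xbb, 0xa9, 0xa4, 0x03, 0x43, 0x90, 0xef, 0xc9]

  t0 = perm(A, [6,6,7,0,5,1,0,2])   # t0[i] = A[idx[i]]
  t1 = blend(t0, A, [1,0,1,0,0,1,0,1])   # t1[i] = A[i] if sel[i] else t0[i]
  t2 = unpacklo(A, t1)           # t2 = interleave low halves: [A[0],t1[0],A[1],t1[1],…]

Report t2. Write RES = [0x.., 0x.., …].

t0 = [0xef, 0xef, 0xc9, 0xbb, 0x90, 0xa9, 0xbb, 0xa4]
t1 = [0xbb, 0xef, 0xa4, 0xbb, 0x90, 0x90, 0xbb, 0xc9]
t2 = [0xbb, 0xbb, 0xa9, 0xef, 0xa4, 0xa4, 0x03, 0xbb]

RES = [ 0xbb  0xbb  0xa9  0xef  0xa4  0xa4  0x03  0xbb ]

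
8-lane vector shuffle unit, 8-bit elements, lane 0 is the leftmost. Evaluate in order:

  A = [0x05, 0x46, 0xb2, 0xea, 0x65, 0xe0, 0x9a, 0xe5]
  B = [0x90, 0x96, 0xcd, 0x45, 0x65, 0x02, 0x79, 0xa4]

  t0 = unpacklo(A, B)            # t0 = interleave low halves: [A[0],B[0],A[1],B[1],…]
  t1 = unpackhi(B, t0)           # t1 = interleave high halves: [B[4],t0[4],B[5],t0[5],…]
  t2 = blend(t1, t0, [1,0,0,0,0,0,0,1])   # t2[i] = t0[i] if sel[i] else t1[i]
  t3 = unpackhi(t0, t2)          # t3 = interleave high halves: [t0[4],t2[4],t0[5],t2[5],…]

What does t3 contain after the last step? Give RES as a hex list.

RES = [0xb2, 0x79, 0xcd, 0xea, 0xea, 0xa4, 0x45, 0x45]

  t0: 05 90 46 96 b2 cd ea 45
  t1: 65 b2 02 cd 79 ea a4 45
  t2: 05 b2 02 cd 79 ea a4 45
  t3: b2 79 cd ea ea a4 45 45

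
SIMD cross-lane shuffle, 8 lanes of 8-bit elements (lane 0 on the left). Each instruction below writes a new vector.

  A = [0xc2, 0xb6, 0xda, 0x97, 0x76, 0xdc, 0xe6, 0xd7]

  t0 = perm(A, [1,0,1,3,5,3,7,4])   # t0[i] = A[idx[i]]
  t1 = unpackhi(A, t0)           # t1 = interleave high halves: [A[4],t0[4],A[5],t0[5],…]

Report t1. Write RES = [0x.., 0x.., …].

RES = [0x76, 0xdc, 0xdc, 0x97, 0xe6, 0xd7, 0xd7, 0x76]

→ t0 |b6|c2|b6|97|dc|97|d7|76|
→ t1 |76|dc|dc|97|e6|d7|d7|76|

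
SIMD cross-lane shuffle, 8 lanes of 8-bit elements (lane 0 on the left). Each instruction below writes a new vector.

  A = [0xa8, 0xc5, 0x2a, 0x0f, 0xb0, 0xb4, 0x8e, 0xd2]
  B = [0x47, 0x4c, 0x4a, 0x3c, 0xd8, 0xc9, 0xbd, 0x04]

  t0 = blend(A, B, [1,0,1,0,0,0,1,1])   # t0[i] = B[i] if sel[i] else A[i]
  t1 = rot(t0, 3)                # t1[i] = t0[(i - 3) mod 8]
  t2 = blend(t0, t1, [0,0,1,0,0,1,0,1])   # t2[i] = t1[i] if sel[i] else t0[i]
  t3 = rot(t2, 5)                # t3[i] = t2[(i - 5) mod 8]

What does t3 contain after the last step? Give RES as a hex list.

t0 = [0x47, 0xc5, 0x4a, 0x0f, 0xb0, 0xb4, 0xbd, 0x04]
t1 = [0xb4, 0xbd, 0x04, 0x47, 0xc5, 0x4a, 0x0f, 0xb0]
t2 = [0x47, 0xc5, 0x04, 0x0f, 0xb0, 0x4a, 0xbd, 0xb0]
t3 = [0x0f, 0xb0, 0x4a, 0xbd, 0xb0, 0x47, 0xc5, 0x04]

RES = [0x0f, 0xb0, 0x4a, 0xbd, 0xb0, 0x47, 0xc5, 0x04]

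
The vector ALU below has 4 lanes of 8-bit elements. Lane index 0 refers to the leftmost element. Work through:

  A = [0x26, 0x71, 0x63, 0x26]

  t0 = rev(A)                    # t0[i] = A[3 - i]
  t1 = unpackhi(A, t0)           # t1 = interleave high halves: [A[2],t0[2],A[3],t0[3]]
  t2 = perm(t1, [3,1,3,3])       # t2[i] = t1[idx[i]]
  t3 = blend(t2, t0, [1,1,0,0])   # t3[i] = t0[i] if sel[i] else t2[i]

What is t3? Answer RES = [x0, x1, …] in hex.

  t0: 26 63 71 26
  t1: 63 71 26 26
  t2: 26 71 26 26
  t3: 26 63 26 26

RES = [0x26, 0x63, 0x26, 0x26]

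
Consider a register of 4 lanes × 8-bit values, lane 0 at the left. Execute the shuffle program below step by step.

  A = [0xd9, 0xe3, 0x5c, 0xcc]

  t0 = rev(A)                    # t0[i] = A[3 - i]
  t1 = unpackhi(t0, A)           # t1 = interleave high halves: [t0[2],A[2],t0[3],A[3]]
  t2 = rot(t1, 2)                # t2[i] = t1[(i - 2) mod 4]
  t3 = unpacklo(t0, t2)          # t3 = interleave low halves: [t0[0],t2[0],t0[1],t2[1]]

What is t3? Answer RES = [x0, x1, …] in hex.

RES = [ 0xcc  0xd9  0x5c  0xcc ]

→ t0 |cc|5c|e3|d9|
→ t1 |e3|5c|d9|cc|
→ t2 |d9|cc|e3|5c|
→ t3 |cc|d9|5c|cc|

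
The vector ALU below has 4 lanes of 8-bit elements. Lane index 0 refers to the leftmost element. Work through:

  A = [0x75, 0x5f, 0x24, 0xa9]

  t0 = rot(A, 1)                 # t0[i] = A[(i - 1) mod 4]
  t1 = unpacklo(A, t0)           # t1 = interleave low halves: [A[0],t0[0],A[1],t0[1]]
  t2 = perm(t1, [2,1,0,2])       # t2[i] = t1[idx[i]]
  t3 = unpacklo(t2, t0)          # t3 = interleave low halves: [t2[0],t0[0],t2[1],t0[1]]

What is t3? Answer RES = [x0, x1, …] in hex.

RES = [ 0x5f  0xa9  0xa9  0x75 ]

t0 = [0xa9, 0x75, 0x5f, 0x24]
t1 = [0x75, 0xa9, 0x5f, 0x75]
t2 = [0x5f, 0xa9, 0x75, 0x5f]
t3 = [0x5f, 0xa9, 0xa9, 0x75]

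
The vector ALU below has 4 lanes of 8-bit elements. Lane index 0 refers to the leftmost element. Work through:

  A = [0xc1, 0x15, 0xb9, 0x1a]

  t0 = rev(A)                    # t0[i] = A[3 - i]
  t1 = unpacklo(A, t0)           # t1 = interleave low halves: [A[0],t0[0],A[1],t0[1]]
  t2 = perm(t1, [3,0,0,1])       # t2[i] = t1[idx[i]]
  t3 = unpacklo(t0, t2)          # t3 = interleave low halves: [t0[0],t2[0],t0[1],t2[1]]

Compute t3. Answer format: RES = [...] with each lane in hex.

RES = [ 0x1a  0xb9  0xb9  0xc1 ]

→ t0 |1a|b9|15|c1|
→ t1 |c1|1a|15|b9|
→ t2 |b9|c1|c1|1a|
→ t3 |1a|b9|b9|c1|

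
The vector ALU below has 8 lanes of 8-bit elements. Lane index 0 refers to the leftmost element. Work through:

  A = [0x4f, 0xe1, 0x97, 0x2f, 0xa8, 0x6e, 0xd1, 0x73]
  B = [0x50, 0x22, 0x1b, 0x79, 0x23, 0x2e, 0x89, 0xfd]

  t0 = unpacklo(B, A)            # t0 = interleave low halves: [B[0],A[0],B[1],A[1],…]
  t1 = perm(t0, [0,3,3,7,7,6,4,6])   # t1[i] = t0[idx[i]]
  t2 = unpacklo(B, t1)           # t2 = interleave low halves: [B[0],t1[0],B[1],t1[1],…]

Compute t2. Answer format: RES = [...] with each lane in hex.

→ t0 |50|4f|22|e1|1b|97|79|2f|
→ t1 |50|e1|e1|2f|2f|79|1b|79|
→ t2 |50|50|22|e1|1b|e1|79|2f|

RES = [ 0x50  0x50  0x22  0xe1  0x1b  0xe1  0x79  0x2f ]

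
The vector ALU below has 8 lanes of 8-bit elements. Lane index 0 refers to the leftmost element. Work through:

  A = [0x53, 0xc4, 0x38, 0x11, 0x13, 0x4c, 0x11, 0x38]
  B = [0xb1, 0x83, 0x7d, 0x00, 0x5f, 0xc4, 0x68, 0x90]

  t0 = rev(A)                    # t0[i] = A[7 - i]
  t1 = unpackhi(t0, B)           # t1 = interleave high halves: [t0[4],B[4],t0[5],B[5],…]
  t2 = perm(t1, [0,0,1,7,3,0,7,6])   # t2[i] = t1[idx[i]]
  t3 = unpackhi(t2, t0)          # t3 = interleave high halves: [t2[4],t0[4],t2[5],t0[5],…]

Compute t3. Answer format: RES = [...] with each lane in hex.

→ t0 |38|11|4c|13|11|38|c4|53|
→ t1 |11|5f|38|c4|c4|68|53|90|
→ t2 |11|11|5f|90|c4|11|90|53|
→ t3 |c4|11|11|38|90|c4|53|53|

RES = [ 0xc4  0x11  0x11  0x38  0x90  0xc4  0x53  0x53 ]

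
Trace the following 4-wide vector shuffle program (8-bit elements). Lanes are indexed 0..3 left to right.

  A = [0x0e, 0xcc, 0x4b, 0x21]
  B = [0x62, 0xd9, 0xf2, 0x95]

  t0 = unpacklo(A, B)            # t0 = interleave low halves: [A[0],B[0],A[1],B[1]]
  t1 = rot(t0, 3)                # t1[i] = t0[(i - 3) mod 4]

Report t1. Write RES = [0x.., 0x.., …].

RES = [ 0x62  0xcc  0xd9  0x0e ]

  t0: 0e 62 cc d9
  t1: 62 cc d9 0e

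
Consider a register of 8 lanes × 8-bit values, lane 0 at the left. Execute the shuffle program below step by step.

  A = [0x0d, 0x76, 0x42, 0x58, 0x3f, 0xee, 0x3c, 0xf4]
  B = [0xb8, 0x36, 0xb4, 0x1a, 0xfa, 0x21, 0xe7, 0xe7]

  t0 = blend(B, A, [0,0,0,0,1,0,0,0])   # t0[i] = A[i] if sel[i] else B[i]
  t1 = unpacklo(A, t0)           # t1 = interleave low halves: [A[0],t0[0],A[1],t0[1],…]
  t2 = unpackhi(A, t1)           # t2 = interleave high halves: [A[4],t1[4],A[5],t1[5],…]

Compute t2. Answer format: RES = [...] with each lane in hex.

t0 = [0xb8, 0x36, 0xb4, 0x1a, 0x3f, 0x21, 0xe7, 0xe7]
t1 = [0x0d, 0xb8, 0x76, 0x36, 0x42, 0xb4, 0x58, 0x1a]
t2 = [0x3f, 0x42, 0xee, 0xb4, 0x3c, 0x58, 0xf4, 0x1a]

RES = [0x3f, 0x42, 0xee, 0xb4, 0x3c, 0x58, 0xf4, 0x1a]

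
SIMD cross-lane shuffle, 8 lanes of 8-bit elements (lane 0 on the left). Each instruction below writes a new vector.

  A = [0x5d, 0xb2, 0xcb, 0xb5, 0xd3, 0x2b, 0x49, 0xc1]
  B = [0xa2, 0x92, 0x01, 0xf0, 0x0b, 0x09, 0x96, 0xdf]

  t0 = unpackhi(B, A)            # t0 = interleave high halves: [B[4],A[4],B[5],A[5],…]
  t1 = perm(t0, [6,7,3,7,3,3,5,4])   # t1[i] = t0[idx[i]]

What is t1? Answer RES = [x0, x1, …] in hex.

RES = [0xdf, 0xc1, 0x2b, 0xc1, 0x2b, 0x2b, 0x49, 0x96]

  t0: 0b d3 09 2b 96 49 df c1
  t1: df c1 2b c1 2b 2b 49 96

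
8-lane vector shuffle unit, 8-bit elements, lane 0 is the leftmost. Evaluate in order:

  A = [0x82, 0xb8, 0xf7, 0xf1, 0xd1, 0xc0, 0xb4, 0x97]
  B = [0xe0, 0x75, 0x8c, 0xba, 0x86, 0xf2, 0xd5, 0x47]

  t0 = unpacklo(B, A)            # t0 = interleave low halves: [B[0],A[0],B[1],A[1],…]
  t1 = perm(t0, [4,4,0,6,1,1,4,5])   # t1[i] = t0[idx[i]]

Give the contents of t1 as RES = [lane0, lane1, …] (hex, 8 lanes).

  t0: e0 82 75 b8 8c f7 ba f1
  t1: 8c 8c e0 ba 82 82 8c f7

RES = [ 0x8c  0x8c  0xe0  0xba  0x82  0x82  0x8c  0xf7 ]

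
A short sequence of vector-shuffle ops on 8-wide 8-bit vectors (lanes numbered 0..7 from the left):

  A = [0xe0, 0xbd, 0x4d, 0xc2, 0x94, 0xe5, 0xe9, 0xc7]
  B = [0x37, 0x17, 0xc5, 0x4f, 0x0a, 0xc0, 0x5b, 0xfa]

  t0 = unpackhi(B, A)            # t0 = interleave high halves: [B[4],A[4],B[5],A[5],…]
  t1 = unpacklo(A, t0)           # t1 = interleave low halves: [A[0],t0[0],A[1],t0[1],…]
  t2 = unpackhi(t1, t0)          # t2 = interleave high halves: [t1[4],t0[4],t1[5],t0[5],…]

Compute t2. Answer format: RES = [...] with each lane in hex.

RES = [0x4d, 0x5b, 0xc0, 0xe9, 0xc2, 0xfa, 0xe5, 0xc7]

t0 = [0x0a, 0x94, 0xc0, 0xe5, 0x5b, 0xe9, 0xfa, 0xc7]
t1 = [0xe0, 0x0a, 0xbd, 0x94, 0x4d, 0xc0, 0xc2, 0xe5]
t2 = [0x4d, 0x5b, 0xc0, 0xe9, 0xc2, 0xfa, 0xe5, 0xc7]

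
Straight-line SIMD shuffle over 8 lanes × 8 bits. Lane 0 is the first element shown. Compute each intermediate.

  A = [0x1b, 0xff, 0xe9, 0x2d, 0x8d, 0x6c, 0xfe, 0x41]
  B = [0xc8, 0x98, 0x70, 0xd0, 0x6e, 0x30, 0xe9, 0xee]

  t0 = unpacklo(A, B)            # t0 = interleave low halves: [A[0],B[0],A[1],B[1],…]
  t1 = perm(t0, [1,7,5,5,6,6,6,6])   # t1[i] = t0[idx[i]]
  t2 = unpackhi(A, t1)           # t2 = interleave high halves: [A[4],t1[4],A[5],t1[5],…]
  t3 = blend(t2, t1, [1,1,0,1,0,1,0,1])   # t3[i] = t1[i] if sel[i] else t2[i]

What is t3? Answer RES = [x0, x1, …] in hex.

  t0: 1b c8 ff 98 e9 70 2d d0
  t1: c8 d0 70 70 2d 2d 2d 2d
  t2: 8d 2d 6c 2d fe 2d 41 2d
  t3: c8 d0 6c 70 fe 2d 41 2d

RES = [0xc8, 0xd0, 0x6c, 0x70, 0xfe, 0x2d, 0x41, 0x2d]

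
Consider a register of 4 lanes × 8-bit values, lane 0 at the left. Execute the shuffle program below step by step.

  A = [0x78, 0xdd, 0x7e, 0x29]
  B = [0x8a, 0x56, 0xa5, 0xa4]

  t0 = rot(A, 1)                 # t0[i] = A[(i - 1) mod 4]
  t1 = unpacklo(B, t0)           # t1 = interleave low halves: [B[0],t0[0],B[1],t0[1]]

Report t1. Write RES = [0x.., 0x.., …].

RES = [0x8a, 0x29, 0x56, 0x78]

  t0: 29 78 dd 7e
  t1: 8a 29 56 78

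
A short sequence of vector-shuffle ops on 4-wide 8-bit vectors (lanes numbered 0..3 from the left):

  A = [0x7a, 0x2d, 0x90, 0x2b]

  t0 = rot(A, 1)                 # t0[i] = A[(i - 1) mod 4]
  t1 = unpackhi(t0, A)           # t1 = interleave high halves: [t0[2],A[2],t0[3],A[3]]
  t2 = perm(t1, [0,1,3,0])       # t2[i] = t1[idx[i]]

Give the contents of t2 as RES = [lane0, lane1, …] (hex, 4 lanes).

RES = [ 0x2d  0x90  0x2b  0x2d ]

→ t0 |2b|7a|2d|90|
→ t1 |2d|90|90|2b|
→ t2 |2d|90|2b|2d|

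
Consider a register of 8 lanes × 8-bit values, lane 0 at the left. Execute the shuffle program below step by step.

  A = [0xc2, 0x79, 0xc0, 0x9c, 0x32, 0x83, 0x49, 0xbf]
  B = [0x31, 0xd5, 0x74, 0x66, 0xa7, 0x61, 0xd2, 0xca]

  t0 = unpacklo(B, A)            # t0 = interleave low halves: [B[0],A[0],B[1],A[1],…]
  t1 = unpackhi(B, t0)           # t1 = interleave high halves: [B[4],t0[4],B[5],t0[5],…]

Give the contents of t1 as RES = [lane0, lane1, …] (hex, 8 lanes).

RES = [ 0xa7  0x74  0x61  0xc0  0xd2  0x66  0xca  0x9c ]

  t0: 31 c2 d5 79 74 c0 66 9c
  t1: a7 74 61 c0 d2 66 ca 9c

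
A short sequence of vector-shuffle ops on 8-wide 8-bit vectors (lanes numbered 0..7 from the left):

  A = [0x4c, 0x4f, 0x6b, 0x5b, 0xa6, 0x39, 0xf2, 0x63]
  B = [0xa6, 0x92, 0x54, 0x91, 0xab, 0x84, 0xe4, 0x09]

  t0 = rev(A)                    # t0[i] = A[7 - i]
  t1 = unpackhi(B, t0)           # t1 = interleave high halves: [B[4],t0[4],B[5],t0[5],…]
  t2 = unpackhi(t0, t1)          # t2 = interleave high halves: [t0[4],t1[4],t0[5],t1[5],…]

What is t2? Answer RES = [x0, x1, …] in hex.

RES = [ 0x5b  0xe4  0x6b  0x4f  0x4f  0x09  0x4c  0x4c ]

  t0: 63 f2 39 a6 5b 6b 4f 4c
  t1: ab 5b 84 6b e4 4f 09 4c
  t2: 5b e4 6b 4f 4f 09 4c 4c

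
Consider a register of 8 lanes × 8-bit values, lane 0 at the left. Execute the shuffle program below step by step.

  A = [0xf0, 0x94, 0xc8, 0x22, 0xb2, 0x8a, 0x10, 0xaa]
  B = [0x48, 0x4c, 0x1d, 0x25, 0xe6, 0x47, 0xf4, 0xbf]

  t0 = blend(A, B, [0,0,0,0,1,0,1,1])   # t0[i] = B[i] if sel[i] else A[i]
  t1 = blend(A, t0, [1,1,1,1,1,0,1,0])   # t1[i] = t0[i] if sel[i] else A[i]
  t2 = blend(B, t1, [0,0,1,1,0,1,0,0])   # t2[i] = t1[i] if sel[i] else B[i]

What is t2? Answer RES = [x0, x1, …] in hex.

  t0: f0 94 c8 22 e6 8a f4 bf
  t1: f0 94 c8 22 e6 8a f4 aa
  t2: 48 4c c8 22 e6 8a f4 bf

RES = [ 0x48  0x4c  0xc8  0x22  0xe6  0x8a  0xf4  0xbf ]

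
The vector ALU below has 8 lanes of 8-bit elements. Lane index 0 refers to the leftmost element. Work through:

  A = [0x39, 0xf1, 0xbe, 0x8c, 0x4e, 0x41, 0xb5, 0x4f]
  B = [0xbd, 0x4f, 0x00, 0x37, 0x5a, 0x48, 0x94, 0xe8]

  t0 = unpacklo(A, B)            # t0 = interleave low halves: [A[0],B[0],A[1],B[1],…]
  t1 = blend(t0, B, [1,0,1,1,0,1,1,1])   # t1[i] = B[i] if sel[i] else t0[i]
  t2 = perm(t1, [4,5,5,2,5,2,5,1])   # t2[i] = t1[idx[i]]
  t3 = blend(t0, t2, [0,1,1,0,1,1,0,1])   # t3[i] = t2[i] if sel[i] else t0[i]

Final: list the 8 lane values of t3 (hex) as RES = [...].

RES = [0x39, 0x48, 0x48, 0x4f, 0x48, 0x00, 0x8c, 0xbd]

t0 = [0x39, 0xbd, 0xf1, 0x4f, 0xbe, 0x00, 0x8c, 0x37]
t1 = [0xbd, 0xbd, 0x00, 0x37, 0xbe, 0x48, 0x94, 0xe8]
t2 = [0xbe, 0x48, 0x48, 0x00, 0x48, 0x00, 0x48, 0xbd]
t3 = [0x39, 0x48, 0x48, 0x4f, 0x48, 0x00, 0x8c, 0xbd]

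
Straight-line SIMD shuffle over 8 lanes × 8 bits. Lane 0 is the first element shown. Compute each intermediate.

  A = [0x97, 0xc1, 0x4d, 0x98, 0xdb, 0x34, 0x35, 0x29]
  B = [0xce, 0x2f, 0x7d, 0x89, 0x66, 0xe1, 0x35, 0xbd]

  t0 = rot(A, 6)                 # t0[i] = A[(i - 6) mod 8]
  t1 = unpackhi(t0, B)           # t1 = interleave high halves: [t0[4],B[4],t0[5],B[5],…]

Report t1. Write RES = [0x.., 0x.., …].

RES = [0x35, 0x66, 0x29, 0xe1, 0x97, 0x35, 0xc1, 0xbd]

→ t0 |4d|98|db|34|35|29|97|c1|
→ t1 |35|66|29|e1|97|35|c1|bd|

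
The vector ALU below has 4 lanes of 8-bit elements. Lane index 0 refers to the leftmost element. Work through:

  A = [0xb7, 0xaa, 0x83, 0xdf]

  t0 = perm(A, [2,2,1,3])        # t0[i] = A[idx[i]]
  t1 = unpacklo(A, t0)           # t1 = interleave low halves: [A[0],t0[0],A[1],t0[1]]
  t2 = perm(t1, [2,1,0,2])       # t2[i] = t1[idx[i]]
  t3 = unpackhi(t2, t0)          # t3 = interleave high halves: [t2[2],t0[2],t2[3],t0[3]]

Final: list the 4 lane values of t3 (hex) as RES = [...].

→ t0 |83|83|aa|df|
→ t1 |b7|83|aa|83|
→ t2 |aa|83|b7|aa|
→ t3 |b7|aa|aa|df|

RES = [ 0xb7  0xaa  0xaa  0xdf ]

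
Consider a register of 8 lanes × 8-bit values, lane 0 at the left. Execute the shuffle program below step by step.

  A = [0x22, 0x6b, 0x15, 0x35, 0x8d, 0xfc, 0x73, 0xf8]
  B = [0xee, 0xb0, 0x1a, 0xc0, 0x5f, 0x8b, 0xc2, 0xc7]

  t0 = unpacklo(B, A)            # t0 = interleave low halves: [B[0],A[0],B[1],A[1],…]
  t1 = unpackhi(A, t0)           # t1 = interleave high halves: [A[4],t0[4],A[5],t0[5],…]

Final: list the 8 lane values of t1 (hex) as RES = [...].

RES = [0x8d, 0x1a, 0xfc, 0x15, 0x73, 0xc0, 0xf8, 0x35]

→ t0 |ee|22|b0|6b|1a|15|c0|35|
→ t1 |8d|1a|fc|15|73|c0|f8|35|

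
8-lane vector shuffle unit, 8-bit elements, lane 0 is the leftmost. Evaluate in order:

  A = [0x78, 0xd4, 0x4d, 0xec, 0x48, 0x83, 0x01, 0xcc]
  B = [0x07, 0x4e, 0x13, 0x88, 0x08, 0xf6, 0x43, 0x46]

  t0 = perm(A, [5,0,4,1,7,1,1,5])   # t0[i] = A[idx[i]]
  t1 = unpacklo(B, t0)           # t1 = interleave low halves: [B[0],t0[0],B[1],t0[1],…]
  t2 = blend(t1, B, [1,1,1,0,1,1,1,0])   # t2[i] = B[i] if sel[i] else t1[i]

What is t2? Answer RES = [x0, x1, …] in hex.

RES = [0x07, 0x4e, 0x13, 0x78, 0x08, 0xf6, 0x43, 0xd4]

→ t0 |83|78|48|d4|cc|d4|d4|83|
→ t1 |07|83|4e|78|13|48|88|d4|
→ t2 |07|4e|13|78|08|f6|43|d4|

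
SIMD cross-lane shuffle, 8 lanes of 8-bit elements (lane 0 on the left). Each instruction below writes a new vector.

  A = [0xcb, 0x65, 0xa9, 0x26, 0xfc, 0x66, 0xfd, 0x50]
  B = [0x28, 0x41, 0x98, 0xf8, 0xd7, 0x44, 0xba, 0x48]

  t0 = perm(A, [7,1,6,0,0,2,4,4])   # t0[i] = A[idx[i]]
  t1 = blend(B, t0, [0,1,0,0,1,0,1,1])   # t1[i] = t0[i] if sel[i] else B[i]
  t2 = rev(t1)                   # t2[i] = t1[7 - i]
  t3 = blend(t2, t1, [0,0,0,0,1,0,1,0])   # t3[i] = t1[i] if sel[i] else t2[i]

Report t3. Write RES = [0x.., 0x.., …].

  t0: 50 65 fd cb cb a9 fc fc
  t1: 28 65 98 f8 cb 44 fc fc
  t2: fc fc 44 cb f8 98 65 28
  t3: fc fc 44 cb cb 98 fc 28

RES = [ 0xfc  0xfc  0x44  0xcb  0xcb  0x98  0xfc  0x28 ]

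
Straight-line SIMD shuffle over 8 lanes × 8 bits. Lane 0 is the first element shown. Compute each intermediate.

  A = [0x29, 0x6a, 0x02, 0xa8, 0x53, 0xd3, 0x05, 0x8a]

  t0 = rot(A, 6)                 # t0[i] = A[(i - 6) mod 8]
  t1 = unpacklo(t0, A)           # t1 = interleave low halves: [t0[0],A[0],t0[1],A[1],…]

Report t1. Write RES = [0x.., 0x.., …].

t0 = [0x02, 0xa8, 0x53, 0xd3, 0x05, 0x8a, 0x29, 0x6a]
t1 = [0x02, 0x29, 0xa8, 0x6a, 0x53, 0x02, 0xd3, 0xa8]

RES = [0x02, 0x29, 0xa8, 0x6a, 0x53, 0x02, 0xd3, 0xa8]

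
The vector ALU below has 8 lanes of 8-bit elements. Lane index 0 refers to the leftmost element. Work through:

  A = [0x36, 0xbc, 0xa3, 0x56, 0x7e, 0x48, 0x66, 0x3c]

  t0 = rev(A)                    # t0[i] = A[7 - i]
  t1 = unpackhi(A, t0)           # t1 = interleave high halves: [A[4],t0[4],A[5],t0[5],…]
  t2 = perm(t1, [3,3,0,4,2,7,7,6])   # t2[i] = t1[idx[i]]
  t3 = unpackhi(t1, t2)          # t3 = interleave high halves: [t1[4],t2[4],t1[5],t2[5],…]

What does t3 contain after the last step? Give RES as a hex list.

  t0: 3c 66 48 7e 56 a3 bc 36
  t1: 7e 56 48 a3 66 bc 3c 36
  t2: a3 a3 7e 66 48 36 36 3c
  t3: 66 48 bc 36 3c 36 36 3c

RES = [ 0x66  0x48  0xbc  0x36  0x3c  0x36  0x36  0x3c ]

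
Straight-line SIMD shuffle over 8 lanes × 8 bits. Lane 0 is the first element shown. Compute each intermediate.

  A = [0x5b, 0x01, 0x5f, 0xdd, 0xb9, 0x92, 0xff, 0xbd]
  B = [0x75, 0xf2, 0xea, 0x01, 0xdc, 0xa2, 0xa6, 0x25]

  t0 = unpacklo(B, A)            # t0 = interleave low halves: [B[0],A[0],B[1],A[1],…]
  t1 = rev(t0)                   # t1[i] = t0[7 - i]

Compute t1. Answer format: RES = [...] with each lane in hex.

→ t0 |75|5b|f2|01|ea|5f|01|dd|
→ t1 |dd|01|5f|ea|01|f2|5b|75|

RES = [0xdd, 0x01, 0x5f, 0xea, 0x01, 0xf2, 0x5b, 0x75]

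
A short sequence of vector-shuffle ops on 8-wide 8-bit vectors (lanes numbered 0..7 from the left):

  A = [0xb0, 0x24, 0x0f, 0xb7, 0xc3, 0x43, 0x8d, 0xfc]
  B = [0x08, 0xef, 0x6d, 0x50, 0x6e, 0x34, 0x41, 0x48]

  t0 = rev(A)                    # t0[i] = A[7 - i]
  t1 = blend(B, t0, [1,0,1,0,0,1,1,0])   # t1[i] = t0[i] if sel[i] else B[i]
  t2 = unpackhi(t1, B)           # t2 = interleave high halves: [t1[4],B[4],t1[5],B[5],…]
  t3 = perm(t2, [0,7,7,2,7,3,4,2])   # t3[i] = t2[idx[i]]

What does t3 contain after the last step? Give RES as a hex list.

RES = [ 0x6e  0x48  0x48  0x0f  0x48  0x34  0x24  0x0f ]

→ t0 |fc|8d|43|c3|b7|0f|24|b0|
→ t1 |fc|ef|43|50|6e|0f|24|48|
→ t2 |6e|6e|0f|34|24|41|48|48|
→ t3 |6e|48|48|0f|48|34|24|0f|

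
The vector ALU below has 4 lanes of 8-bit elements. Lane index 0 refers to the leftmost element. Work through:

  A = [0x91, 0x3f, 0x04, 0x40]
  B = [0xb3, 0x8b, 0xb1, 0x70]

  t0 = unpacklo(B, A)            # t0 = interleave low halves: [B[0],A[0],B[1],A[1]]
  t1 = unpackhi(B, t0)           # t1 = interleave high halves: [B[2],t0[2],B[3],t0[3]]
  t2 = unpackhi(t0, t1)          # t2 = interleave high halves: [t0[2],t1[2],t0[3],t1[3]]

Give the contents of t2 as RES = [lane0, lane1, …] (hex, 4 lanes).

RES = [ 0x8b  0x70  0x3f  0x3f ]

→ t0 |b3|91|8b|3f|
→ t1 |b1|8b|70|3f|
→ t2 |8b|70|3f|3f|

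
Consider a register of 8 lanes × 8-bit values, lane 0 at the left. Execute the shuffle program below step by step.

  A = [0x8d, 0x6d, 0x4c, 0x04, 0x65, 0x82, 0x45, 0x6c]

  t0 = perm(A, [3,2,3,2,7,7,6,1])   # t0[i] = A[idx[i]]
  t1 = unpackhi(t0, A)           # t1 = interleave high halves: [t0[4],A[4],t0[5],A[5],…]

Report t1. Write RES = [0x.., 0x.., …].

RES = [0x6c, 0x65, 0x6c, 0x82, 0x45, 0x45, 0x6d, 0x6c]

  t0: 04 4c 04 4c 6c 6c 45 6d
  t1: 6c 65 6c 82 45 45 6d 6c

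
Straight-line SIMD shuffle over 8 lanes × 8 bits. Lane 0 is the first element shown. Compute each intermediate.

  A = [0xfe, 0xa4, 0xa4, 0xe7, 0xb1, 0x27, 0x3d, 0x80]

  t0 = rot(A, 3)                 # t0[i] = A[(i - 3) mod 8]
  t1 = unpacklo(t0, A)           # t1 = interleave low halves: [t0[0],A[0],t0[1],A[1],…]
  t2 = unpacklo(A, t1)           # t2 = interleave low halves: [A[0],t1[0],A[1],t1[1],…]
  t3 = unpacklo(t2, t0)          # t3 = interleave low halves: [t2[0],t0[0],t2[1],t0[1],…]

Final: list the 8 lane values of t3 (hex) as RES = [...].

t0 = [0x27, 0x3d, 0x80, 0xfe, 0xa4, 0xa4, 0xe7, 0xb1]
t1 = [0x27, 0xfe, 0x3d, 0xa4, 0x80, 0xa4, 0xfe, 0xe7]
t2 = [0xfe, 0x27, 0xa4, 0xfe, 0xa4, 0x3d, 0xe7, 0xa4]
t3 = [0xfe, 0x27, 0x27, 0x3d, 0xa4, 0x80, 0xfe, 0xfe]

RES = [0xfe, 0x27, 0x27, 0x3d, 0xa4, 0x80, 0xfe, 0xfe]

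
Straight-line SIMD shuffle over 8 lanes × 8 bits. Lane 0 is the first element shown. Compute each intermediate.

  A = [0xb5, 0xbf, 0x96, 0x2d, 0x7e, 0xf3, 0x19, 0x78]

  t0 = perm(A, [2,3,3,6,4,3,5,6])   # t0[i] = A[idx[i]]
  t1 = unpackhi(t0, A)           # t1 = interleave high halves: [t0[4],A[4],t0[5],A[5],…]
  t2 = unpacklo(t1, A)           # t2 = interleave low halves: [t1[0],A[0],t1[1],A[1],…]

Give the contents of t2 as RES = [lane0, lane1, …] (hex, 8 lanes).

  t0: 96 2d 2d 19 7e 2d f3 19
  t1: 7e 7e 2d f3 f3 19 19 78
  t2: 7e b5 7e bf 2d 96 f3 2d

RES = [0x7e, 0xb5, 0x7e, 0xbf, 0x2d, 0x96, 0xf3, 0x2d]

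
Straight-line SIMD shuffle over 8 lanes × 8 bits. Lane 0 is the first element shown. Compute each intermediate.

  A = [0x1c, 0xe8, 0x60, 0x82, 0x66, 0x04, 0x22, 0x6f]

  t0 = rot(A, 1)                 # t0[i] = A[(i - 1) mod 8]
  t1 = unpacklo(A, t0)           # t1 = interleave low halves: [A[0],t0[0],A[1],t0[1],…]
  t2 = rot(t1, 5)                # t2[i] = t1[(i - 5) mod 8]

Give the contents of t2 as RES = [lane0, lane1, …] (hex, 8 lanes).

  t0: 6f 1c e8 60 82 66 04 22
  t1: 1c 6f e8 1c 60 e8 82 60
  t2: 1c 60 e8 82 60 1c 6f e8

RES = [ 0x1c  0x60  0xe8  0x82  0x60  0x1c  0x6f  0xe8 ]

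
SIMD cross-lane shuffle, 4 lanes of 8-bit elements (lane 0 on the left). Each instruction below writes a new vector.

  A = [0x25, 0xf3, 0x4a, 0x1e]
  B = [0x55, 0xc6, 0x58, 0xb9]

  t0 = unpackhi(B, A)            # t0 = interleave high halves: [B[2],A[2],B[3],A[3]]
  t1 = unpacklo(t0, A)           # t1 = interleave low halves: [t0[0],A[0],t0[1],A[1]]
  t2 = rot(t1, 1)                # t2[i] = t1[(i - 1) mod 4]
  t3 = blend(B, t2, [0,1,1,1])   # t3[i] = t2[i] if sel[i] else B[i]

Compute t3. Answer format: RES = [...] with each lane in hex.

→ t0 |58|4a|b9|1e|
→ t1 |58|25|4a|f3|
→ t2 |f3|58|25|4a|
→ t3 |55|58|25|4a|

RES = [0x55, 0x58, 0x25, 0x4a]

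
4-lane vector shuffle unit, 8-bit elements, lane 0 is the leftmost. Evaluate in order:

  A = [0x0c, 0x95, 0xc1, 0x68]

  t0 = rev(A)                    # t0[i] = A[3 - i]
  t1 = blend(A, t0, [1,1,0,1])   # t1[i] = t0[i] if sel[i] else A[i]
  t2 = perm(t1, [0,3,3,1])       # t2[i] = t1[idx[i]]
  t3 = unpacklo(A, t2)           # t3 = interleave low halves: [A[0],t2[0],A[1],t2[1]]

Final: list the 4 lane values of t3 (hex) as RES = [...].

RES = [ 0x0c  0x68  0x95  0x0c ]

→ t0 |68|c1|95|0c|
→ t1 |68|c1|c1|0c|
→ t2 |68|0c|0c|c1|
→ t3 |0c|68|95|0c|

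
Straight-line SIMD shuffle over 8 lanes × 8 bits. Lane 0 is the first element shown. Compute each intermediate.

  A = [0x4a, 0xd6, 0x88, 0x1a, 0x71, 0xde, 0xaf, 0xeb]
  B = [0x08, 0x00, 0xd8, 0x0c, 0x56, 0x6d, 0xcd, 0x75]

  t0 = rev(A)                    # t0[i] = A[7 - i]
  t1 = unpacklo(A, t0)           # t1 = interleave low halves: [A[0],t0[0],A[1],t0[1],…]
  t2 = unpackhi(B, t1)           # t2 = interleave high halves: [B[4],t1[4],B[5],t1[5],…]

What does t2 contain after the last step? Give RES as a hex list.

t0 = [0xeb, 0xaf, 0xde, 0x71, 0x1a, 0x88, 0xd6, 0x4a]
t1 = [0x4a, 0xeb, 0xd6, 0xaf, 0x88, 0xde, 0x1a, 0x71]
t2 = [0x56, 0x88, 0x6d, 0xde, 0xcd, 0x1a, 0x75, 0x71]

RES = [0x56, 0x88, 0x6d, 0xde, 0xcd, 0x1a, 0x75, 0x71]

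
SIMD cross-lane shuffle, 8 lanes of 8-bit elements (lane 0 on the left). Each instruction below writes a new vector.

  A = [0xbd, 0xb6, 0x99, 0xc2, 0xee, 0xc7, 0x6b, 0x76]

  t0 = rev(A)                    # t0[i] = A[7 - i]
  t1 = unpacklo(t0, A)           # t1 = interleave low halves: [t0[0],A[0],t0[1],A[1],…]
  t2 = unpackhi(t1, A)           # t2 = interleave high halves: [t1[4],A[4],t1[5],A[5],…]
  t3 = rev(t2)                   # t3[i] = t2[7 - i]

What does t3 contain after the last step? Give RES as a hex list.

→ t0 |76|6b|c7|ee|c2|99|b6|bd|
→ t1 |76|bd|6b|b6|c7|99|ee|c2|
→ t2 |c7|ee|99|c7|ee|6b|c2|76|
→ t3 |76|c2|6b|ee|c7|99|ee|c7|

RES = [ 0x76  0xc2  0x6b  0xee  0xc7  0x99  0xee  0xc7 ]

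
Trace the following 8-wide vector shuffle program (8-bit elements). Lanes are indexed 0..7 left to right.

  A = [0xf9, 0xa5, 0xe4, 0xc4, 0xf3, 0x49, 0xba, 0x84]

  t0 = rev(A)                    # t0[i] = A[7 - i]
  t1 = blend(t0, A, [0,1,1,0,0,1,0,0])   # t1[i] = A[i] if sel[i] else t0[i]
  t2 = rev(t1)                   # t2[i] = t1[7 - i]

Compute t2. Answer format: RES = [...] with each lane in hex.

RES = [ 0xf9  0xa5  0x49  0xc4  0xf3  0xe4  0xa5  0x84 ]

t0 = [0x84, 0xba, 0x49, 0xf3, 0xc4, 0xe4, 0xa5, 0xf9]
t1 = [0x84, 0xa5, 0xe4, 0xf3, 0xc4, 0x49, 0xa5, 0xf9]
t2 = [0xf9, 0xa5, 0x49, 0xc4, 0xf3, 0xe4, 0xa5, 0x84]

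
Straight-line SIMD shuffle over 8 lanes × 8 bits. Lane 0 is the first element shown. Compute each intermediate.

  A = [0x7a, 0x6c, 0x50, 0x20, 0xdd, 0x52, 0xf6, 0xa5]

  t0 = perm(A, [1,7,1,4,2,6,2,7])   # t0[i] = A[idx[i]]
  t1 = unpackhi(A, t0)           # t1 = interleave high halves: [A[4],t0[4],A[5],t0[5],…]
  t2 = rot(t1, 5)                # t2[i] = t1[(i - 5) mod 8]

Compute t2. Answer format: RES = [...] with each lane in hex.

  t0: 6c a5 6c dd 50 f6 50 a5
  t1: dd 50 52 f6 f6 50 a5 a5
  t2: f6 f6 50 a5 a5 dd 50 52

RES = [0xf6, 0xf6, 0x50, 0xa5, 0xa5, 0xdd, 0x50, 0x52]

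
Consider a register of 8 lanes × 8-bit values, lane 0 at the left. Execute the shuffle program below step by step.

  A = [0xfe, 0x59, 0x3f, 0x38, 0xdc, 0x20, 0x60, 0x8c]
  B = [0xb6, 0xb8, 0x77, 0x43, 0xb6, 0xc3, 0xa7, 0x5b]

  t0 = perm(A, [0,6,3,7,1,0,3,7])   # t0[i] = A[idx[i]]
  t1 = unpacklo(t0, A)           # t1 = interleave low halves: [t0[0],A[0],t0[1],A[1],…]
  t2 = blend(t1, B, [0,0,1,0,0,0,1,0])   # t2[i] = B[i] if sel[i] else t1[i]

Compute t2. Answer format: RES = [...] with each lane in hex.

→ t0 |fe|60|38|8c|59|fe|38|8c|
→ t1 |fe|fe|60|59|38|3f|8c|38|
→ t2 |fe|fe|77|59|38|3f|a7|38|

RES = [0xfe, 0xfe, 0x77, 0x59, 0x38, 0x3f, 0xa7, 0x38]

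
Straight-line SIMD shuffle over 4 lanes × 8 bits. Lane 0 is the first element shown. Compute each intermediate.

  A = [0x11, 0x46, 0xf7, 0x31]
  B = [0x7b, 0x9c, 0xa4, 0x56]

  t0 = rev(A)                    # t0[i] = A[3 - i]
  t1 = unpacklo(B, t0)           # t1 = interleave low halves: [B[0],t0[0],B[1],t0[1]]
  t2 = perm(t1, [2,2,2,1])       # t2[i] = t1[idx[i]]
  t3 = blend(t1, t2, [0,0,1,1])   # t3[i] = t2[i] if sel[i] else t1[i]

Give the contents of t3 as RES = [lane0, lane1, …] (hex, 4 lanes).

→ t0 |31|f7|46|11|
→ t1 |7b|31|9c|f7|
→ t2 |9c|9c|9c|31|
→ t3 |7b|31|9c|31|

RES = [0x7b, 0x31, 0x9c, 0x31]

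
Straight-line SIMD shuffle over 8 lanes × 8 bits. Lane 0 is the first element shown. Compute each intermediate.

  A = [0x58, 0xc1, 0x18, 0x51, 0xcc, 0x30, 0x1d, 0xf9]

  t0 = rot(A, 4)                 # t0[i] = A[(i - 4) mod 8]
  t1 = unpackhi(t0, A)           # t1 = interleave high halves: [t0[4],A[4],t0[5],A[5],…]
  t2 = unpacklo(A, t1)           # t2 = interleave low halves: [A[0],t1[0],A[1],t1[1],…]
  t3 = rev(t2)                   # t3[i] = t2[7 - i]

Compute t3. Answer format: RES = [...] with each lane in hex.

RES = [ 0x30  0x51  0xc1  0x18  0xcc  0xc1  0x58  0x58 ]

  t0: cc 30 1d f9 58 c1 18 51
  t1: 58 cc c1 30 18 1d 51 f9
  t2: 58 58 c1 cc 18 c1 51 30
  t3: 30 51 c1 18 cc c1 58 58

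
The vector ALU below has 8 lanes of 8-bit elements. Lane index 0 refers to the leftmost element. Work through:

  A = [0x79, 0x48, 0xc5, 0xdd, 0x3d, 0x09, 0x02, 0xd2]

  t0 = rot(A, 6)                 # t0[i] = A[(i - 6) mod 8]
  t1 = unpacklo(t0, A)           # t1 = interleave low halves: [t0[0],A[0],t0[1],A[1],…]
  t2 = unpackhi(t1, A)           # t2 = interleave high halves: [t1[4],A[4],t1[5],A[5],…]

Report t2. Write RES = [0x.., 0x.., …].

t0 = [0xc5, 0xdd, 0x3d, 0x09, 0x02, 0xd2, 0x79, 0x48]
t1 = [0xc5, 0x79, 0xdd, 0x48, 0x3d, 0xc5, 0x09, 0xdd]
t2 = [0x3d, 0x3d, 0xc5, 0x09, 0x09, 0x02, 0xdd, 0xd2]

RES = [ 0x3d  0x3d  0xc5  0x09  0x09  0x02  0xdd  0xd2 ]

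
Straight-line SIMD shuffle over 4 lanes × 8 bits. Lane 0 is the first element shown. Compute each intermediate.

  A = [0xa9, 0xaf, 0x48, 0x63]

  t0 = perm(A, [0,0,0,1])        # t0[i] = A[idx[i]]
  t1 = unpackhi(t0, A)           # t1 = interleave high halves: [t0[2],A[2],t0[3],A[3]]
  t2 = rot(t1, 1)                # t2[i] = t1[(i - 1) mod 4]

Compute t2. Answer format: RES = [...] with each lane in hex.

t0 = [0xa9, 0xa9, 0xa9, 0xaf]
t1 = [0xa9, 0x48, 0xaf, 0x63]
t2 = [0x63, 0xa9, 0x48, 0xaf]

RES = [ 0x63  0xa9  0x48  0xaf ]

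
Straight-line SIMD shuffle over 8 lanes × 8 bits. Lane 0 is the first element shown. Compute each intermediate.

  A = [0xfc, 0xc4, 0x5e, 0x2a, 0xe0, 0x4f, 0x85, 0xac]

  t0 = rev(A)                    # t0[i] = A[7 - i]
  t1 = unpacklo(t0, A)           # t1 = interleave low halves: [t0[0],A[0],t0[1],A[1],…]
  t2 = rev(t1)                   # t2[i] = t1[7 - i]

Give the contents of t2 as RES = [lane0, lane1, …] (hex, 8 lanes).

RES = [ 0x2a  0xe0  0x5e  0x4f  0xc4  0x85  0xfc  0xac ]

→ t0 |ac|85|4f|e0|2a|5e|c4|fc|
→ t1 |ac|fc|85|c4|4f|5e|e0|2a|
→ t2 |2a|e0|5e|4f|c4|85|fc|ac|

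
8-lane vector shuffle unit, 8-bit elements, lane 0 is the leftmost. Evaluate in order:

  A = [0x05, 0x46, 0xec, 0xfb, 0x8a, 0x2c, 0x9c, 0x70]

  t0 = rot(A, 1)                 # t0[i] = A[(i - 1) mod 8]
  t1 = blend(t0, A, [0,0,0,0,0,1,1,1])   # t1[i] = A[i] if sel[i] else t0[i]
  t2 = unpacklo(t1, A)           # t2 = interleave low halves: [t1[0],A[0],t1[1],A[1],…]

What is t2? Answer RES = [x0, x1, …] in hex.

RES = [0x70, 0x05, 0x05, 0x46, 0x46, 0xec, 0xec, 0xfb]

→ t0 |70|05|46|ec|fb|8a|2c|9c|
→ t1 |70|05|46|ec|fb|2c|9c|70|
→ t2 |70|05|05|46|46|ec|ec|fb|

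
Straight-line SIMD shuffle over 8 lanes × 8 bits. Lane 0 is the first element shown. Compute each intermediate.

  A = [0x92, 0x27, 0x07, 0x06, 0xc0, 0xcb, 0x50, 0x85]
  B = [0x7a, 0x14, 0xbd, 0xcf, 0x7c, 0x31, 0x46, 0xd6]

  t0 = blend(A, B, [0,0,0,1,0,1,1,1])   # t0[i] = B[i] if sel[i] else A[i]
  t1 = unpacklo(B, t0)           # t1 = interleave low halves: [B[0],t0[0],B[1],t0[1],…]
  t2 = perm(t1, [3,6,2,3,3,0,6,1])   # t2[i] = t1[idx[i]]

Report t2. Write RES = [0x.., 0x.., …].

RES = [ 0x27  0xcf  0x14  0x27  0x27  0x7a  0xcf  0x92 ]

  t0: 92 27 07 cf c0 31 46 d6
  t1: 7a 92 14 27 bd 07 cf cf
  t2: 27 cf 14 27 27 7a cf 92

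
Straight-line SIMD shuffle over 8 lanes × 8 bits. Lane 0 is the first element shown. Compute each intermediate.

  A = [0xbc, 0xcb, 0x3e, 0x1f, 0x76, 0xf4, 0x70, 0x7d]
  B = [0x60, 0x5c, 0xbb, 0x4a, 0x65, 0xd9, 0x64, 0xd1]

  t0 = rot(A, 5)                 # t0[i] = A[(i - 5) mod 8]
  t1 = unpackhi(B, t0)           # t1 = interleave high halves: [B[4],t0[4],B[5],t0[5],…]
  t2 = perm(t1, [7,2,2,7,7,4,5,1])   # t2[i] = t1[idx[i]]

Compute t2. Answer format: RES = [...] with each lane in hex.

RES = [ 0x3e  0xd9  0xd9  0x3e  0x3e  0x64  0xcb  0x7d ]

  t0: 1f 76 f4 70 7d bc cb 3e
  t1: 65 7d d9 bc 64 cb d1 3e
  t2: 3e d9 d9 3e 3e 64 cb 7d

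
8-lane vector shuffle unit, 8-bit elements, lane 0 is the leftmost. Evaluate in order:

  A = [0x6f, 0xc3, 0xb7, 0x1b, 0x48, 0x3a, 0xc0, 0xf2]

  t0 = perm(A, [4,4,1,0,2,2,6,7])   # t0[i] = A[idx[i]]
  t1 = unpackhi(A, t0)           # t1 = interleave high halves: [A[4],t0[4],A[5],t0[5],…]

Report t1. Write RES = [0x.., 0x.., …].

RES = [0x48, 0xb7, 0x3a, 0xb7, 0xc0, 0xc0, 0xf2, 0xf2]

→ t0 |48|48|c3|6f|b7|b7|c0|f2|
→ t1 |48|b7|3a|b7|c0|c0|f2|f2|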